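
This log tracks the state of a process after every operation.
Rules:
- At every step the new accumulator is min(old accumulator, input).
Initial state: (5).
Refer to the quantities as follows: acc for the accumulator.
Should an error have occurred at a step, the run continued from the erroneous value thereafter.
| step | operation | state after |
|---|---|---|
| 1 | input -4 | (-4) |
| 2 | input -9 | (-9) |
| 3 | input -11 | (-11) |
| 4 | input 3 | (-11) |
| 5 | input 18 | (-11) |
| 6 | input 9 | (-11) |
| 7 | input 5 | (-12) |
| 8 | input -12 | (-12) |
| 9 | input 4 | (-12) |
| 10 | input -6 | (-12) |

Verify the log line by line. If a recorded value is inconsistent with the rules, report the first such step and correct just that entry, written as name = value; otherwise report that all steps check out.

1. acc = min(5, -4) = -4 (same as recorded)
2. acc = min(-4, -9) = -9 (verified)
3. acc = min(-9, -11) = -11 (in agreement)
4. acc = min(-11, 3) = -11 (no discrepancy)
5. acc = min(-11, 18) = -11 (exactly as logged)
6. acc = min(-11, 9) = -11 (exactly as logged)
7. acc = min(-11, 5) = -11 (this is not what the log shows)
First deviation found at step 7; the corrected entry is acc = -11.

step 7, acc = -11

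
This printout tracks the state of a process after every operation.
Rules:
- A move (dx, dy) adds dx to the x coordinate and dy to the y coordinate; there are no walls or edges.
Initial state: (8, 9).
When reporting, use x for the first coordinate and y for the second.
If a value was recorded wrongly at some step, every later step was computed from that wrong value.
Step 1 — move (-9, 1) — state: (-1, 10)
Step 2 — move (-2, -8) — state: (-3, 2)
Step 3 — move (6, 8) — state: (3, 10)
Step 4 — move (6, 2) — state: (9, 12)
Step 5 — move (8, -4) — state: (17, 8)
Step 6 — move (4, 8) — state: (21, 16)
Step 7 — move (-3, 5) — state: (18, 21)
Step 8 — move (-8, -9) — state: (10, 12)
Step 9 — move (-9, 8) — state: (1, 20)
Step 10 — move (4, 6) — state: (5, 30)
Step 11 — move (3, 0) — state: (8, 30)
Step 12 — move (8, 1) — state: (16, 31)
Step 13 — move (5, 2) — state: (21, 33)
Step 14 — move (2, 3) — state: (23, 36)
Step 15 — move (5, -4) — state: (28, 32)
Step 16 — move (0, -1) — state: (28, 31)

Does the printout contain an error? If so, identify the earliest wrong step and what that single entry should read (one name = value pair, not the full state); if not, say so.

step 10, y = 26

Step 1: x = 8 + (-9) = -1, y = 9 + (1) = 10 — verified.
Step 2: x = -1 + (-2) = -3, y = 10 + (-8) = 2 — verified.
Step 3: x = -3 + (6) = 3, y = 2 + (8) = 10 — exactly as logged.
Step 4: x = 3 + (6) = 9, y = 10 + (2) = 12 — verified.
Step 5: x = 9 + (8) = 17, y = 12 + (-4) = 8 — agrees with the printout.
Step 6: x = 17 + (4) = 21, y = 8 + (8) = 16 — agrees with the printout.
Step 7: x = 21 + (-3) = 18, y = 16 + (5) = 21 — checks out.
Step 8: x = 18 + (-8) = 10, y = 21 + (-9) = 12 — consistent with the printout.
Step 9: x = 10 + (-9) = 1, y = 12 + (8) = 20 — same as recorded.
Step 10: x = 1 + (4) = 5, y = 20 + (6) = 26 — the printout disagrees here.
Conclusion: step 10 carries the first error; the entry should be y = 26.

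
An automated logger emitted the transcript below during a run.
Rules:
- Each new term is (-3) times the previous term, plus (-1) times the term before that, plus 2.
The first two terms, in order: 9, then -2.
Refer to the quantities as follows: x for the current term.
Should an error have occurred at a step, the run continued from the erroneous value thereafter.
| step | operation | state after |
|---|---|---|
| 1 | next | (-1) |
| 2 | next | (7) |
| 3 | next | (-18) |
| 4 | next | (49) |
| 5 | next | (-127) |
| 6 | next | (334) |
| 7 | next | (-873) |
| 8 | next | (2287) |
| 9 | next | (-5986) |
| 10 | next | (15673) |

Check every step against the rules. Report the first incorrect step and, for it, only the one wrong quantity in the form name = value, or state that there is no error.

1. x = -3*(-2) + (-1)*(9) + (2) = -1 (exactly as logged)
2. x = -3*(-1) + (-1)*(-2) + (2) = 7 (consistent with the transcript)
3. x = -3*(7) + (-1)*(-1) + (2) = -18 (checks out)
4. x = -3*(-18) + (-1)*(7) + (2) = 49 (no discrepancy)
5. x = -3*(49) + (-1)*(-18) + (2) = -127 (matches)
6. x = -3*(-127) + (-1)*(49) + (2) = 334 (consistent with the transcript)
7. x = -3*(334) + (-1)*(-127) + (2) = -873 (exactly as logged)
8. x = -3*(-873) + (-1)*(334) + (2) = 2287 (confirmed correct)
9. x = -3*(2287) + (-1)*(-873) + (2) = -5986 (confirmed correct)
10. x = -3*(-5986) + (-1)*(2287) + (2) = 15673 (same as recorded)
Each recorded entry agrees with the recomputation.

no error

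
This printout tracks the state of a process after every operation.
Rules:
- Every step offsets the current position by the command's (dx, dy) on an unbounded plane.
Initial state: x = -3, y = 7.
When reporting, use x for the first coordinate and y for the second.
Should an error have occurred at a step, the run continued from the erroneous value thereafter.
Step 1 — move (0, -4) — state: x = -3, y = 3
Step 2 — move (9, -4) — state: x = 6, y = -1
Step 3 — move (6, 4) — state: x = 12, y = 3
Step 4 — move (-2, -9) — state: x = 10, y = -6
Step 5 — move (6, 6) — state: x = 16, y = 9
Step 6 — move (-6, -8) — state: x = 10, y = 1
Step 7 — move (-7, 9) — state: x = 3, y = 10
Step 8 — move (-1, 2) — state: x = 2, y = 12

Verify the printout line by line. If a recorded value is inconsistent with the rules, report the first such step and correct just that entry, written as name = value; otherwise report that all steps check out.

step 5, y = 0

Recomputing the run from the initial state:
step 1: x = -3, y = 3
step 2: x = 6, y = -1
step 3: x = 12, y = 3
step 4: x = 10, y = -6
step 5: x = 16, y = 0
step 6: x = 10, y = -8
step 7: x = 3, y = 1
step 8: x = 2, y = 3
The first disagreement with the printout is at step 5, where the value should be y = 0.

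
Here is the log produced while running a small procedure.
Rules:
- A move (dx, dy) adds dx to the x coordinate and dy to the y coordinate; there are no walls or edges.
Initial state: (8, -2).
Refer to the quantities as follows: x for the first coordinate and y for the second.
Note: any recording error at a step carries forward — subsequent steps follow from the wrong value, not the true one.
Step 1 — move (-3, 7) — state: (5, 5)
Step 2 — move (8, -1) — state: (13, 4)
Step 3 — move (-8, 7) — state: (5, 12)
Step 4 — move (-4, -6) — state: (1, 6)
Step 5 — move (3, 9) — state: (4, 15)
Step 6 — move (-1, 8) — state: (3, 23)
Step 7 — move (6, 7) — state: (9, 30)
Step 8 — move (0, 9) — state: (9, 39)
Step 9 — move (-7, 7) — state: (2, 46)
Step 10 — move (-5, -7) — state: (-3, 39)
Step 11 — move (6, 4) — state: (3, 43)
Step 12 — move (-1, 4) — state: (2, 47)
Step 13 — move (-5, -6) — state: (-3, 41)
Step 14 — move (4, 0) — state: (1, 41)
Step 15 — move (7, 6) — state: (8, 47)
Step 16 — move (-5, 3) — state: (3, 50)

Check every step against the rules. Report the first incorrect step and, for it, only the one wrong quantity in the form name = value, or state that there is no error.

Recomputing the run from the initial state:
step 1: x = 5, y = 5
step 2: x = 13, y = 4
step 3: x = 5, y = 11
step 4: x = 1, y = 5
step 5: x = 4, y = 14
step 6: x = 3, y = 22
step 7: x = 9, y = 29
step 8: x = 9, y = 38
step 9: x = 2, y = 45
step 10: x = -3, y = 38
step 11: x = 3, y = 42
step 12: x = 2, y = 46
step 13: x = -3, y = 40
step 14: x = 1, y = 40
step 15: x = 8, y = 46
step 16: x = 3, y = 49
The first disagreement with the log is at step 3, where the value should be y = 11.

step 3, y = 11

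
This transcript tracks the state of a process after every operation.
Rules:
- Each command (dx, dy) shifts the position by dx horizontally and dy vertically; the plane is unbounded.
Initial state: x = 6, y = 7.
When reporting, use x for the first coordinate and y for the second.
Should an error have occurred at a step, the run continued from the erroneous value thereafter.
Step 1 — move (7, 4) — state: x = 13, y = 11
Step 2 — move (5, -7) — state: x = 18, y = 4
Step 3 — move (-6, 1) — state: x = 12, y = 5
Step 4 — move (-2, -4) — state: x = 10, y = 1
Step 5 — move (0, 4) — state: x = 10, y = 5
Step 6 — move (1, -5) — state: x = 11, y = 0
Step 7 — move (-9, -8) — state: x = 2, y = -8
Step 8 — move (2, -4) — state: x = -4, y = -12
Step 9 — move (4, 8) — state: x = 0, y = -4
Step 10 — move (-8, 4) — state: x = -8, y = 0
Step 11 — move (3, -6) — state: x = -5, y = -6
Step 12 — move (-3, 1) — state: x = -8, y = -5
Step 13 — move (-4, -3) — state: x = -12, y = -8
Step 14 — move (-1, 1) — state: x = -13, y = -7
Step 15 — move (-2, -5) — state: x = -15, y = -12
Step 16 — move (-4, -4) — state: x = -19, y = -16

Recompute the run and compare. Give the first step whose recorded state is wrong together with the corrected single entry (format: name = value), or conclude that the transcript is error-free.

step 8, x = 4

step 1: x = 6 + (7) = 13, y = 7 + (4) = 11 -> verified
step 2: x = 13 + (5) = 18, y = 11 + (-7) = 4 -> checks out
step 3: x = 18 + (-6) = 12, y = 4 + (1) = 5 -> agrees with the transcript
step 4: x = 12 + (-2) = 10, y = 5 + (-4) = 1 -> exactly as logged
step 5: x = 10 + (0) = 10, y = 1 + (4) = 5 -> agrees with the transcript
step 6: x = 10 + (1) = 11, y = 5 + (-5) = 0 -> no discrepancy
step 7: x = 11 + (-9) = 2, y = 0 + (-8) = -8 -> matches
step 8: x = 2 + (2) = 4, y = -8 + (-4) = -12 -> a discrepancy with the transcript
The audit stops at step 8: the recorded entry is wrong and should be x = 4.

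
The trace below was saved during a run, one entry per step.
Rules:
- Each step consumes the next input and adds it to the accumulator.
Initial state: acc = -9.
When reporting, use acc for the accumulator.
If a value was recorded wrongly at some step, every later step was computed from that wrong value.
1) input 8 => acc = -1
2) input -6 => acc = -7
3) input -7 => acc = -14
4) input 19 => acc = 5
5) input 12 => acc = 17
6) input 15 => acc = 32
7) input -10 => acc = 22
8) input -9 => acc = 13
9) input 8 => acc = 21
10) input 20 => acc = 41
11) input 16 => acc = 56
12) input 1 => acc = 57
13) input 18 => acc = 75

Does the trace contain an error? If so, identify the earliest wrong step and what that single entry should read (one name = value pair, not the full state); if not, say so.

1. acc = -9 + 8 = -1 (no discrepancy)
2. acc = -1 + -6 = -7 (in agreement)
3. acc = -7 + -7 = -14 (consistent with the trace)
4. acc = -14 + 19 = 5 (agrees with the trace)
5. acc = 5 + 12 = 17 (confirmed correct)
6. acc = 17 + 15 = 32 (checks out)
7. acc = 32 + -10 = 22 (same as recorded)
8. acc = 22 + -9 = 13 (confirmed correct)
9. acc = 13 + 8 = 21 (matches)
10. acc = 21 + 20 = 41 (confirmed correct)
11. acc = 41 + 16 = 57 (the trace disagrees here)
First deviation found at step 11; the corrected entry is acc = 57.

step 11, acc = 57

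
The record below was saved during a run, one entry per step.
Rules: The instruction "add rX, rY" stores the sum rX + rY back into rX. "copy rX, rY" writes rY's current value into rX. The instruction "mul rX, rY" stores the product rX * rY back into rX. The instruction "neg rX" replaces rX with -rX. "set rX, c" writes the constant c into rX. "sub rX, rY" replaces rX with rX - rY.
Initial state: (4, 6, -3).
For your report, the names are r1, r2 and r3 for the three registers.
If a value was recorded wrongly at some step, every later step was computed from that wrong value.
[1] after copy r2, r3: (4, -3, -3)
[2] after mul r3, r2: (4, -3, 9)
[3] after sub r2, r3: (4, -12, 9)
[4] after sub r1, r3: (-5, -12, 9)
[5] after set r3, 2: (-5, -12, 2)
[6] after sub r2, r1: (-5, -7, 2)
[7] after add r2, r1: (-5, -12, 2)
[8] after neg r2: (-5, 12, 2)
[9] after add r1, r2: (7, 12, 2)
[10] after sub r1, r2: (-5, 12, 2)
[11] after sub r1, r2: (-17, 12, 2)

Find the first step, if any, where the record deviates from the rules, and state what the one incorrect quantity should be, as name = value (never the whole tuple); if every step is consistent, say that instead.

no error

1. r2 = -3 (consistent with the record)
2. r3 = -3 * -3 = 9 (in agreement)
3. r2 = -3 - 9 = -12 (checks out)
4. r1 = 4 - 9 = -5 (no discrepancy)
5. r3 = 2 (consistent with the record)
6. r2 = -12 - -5 = -7 (confirmed correct)
7. r2 = -7 + -5 = -12 (confirmed correct)
8. r2 = -(-12) = 12 (verified)
9. r1 = -5 + 12 = 7 (no discrepancy)
10. r1 = 7 - 12 = -5 (verified)
11. r1 = -5 - 12 = -17 (agrees with the record)
Nothing is out of place; the run is error-free.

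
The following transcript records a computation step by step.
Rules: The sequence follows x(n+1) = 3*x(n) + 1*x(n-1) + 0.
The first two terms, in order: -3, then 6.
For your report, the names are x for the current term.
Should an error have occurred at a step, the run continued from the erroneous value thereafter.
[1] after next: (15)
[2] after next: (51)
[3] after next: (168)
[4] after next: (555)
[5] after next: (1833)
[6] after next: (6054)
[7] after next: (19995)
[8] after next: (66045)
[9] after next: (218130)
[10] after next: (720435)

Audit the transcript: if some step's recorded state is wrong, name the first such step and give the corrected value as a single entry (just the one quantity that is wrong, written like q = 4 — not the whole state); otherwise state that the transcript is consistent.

Step 1: x = 3*(6) + (1)*(-3) + (0) = 15 — verified.
Step 2: x = 3*(15) + (1)*(6) + (0) = 51 — in agreement.
Step 3: x = 3*(51) + (1)*(15) + (0) = 168 — exactly as logged.
Step 4: x = 3*(168) + (1)*(51) + (0) = 555 — verified.
Step 5: x = 3*(555) + (1)*(168) + (0) = 1833 — matches.
Step 6: x = 3*(1833) + (1)*(555) + (0) = 6054 — no discrepancy.
Step 7: x = 3*(6054) + (1)*(1833) + (0) = 19995 — exactly as logged.
Step 8: x = 3*(19995) + (1)*(6054) + (0) = 66039 — the transcript has a different value.
Conclusion: step 8 carries the first error; the entry should be x = 66039.

step 8, x = 66039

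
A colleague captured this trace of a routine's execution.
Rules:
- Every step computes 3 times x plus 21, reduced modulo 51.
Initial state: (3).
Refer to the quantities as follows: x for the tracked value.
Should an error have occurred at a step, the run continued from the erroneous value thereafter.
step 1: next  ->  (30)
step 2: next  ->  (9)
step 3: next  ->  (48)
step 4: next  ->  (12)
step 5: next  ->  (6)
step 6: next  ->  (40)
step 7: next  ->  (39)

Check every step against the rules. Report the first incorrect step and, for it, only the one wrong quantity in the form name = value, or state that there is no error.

step 6, x = 39

Recomputing the run from the initial state:
step 1: x = 30
step 2: x = 9
step 3: x = 48
step 4: x = 12
step 5: x = 6
step 6: x = 39
step 7: x = 36
The first disagreement with the trace is at step 6, where the value should be x = 39.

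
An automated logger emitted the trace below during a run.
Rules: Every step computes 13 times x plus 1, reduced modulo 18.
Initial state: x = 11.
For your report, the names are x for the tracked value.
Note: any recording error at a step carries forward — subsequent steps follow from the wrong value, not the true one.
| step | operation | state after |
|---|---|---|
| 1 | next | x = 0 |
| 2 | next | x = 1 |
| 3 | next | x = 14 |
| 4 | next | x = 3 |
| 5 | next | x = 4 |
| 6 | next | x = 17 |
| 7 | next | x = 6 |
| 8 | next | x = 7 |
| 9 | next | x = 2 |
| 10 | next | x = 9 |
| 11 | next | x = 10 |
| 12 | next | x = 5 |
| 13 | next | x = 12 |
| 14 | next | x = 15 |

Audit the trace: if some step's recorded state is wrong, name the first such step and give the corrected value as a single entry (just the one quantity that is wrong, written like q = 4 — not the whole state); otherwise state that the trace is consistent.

step 14, x = 13

Step 1: x = (13*11 + 1) mod 18 = 0 — agrees with the trace.
Step 2: x = (13*0 + 1) mod 18 = 1 — confirmed correct.
Step 3: x = (13*1 + 1) mod 18 = 14 — in agreement.
Step 4: x = (13*14 + 1) mod 18 = 3 — no discrepancy.
Step 5: x = (13*3 + 1) mod 18 = 4 — confirmed correct.
Step 6: x = (13*4 + 1) mod 18 = 17 — consistent with the trace.
Step 7: x = (13*17 + 1) mod 18 = 6 — verified.
Step 8: x = (13*6 + 1) mod 18 = 7 — no discrepancy.
Step 9: x = (13*7 + 1) mod 18 = 2 — checks out.
Step 10: x = (13*2 + 1) mod 18 = 9 — same as recorded.
Step 11: x = (13*9 + 1) mod 18 = 10 — confirmed correct.
Step 12: x = (13*10 + 1) mod 18 = 5 — in agreement.
Step 13: x = (13*5 + 1) mod 18 = 12 — agrees with the trace.
Step 14: x = (13*12 + 1) mod 18 = 13 — the trace disagrees here.
Step 14 is the first one off; corrected, x = 13.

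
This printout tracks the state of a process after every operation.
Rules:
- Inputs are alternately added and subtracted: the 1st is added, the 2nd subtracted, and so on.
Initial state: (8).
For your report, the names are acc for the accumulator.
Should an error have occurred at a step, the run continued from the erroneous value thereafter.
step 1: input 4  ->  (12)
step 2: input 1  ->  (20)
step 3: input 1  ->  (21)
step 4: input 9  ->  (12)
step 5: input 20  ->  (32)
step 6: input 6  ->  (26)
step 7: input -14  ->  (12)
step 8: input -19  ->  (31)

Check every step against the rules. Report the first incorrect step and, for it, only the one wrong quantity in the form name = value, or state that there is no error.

1. acc = 8 + 4 = 12 (agrees with the printout)
2. acc = 12 - 1 = 11 (the entry is off here)
Conclusion: step 2 carries the first error; the entry should be acc = 11.

step 2, acc = 11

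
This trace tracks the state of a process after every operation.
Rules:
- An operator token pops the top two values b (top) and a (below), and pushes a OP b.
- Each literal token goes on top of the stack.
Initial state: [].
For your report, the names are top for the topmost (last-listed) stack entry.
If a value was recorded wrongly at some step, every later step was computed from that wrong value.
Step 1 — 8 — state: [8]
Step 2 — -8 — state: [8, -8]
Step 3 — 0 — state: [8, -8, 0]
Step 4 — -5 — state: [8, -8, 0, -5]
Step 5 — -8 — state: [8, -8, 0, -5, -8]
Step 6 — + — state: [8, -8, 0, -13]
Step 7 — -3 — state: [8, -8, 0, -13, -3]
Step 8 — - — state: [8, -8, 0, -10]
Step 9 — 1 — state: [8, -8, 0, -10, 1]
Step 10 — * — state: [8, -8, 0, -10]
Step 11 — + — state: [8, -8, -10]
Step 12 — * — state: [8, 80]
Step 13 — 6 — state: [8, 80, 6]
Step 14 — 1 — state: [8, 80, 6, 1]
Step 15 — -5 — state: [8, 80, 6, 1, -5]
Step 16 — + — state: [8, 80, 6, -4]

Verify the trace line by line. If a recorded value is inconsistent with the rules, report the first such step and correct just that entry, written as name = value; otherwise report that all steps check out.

no error

Step 1: push 8: top = 8 — exactly as logged.
Step 2: push -8: top = -8 — matches.
Step 3: push 0: top = 0 — exactly as logged.
Step 4: push -5: top = -5 — exactly as logged.
Step 5: push -8: top = -8 — consistent with the trace.
Step 6: -5 + -8 = -13 — in agreement.
Step 7: push -3: top = -3 — confirmed correct.
Step 8: -13 - -3 = -10 — checks out.
Step 9: push 1: top = 1 — agrees with the trace.
Step 10: -10 * 1 = -10 — confirmed correct.
Step 11: 0 + -10 = -10 — consistent with the trace.
Step 12: -8 * -10 = 80 — confirmed correct.
Step 13: push 6: top = 6 — confirmed correct.
Step 14: push 1: top = 1 — verified.
Step 15: push -5: top = -5 — matches.
Step 16: 1 + -5 = -4 — consistent with the trace.
No step deviates from the rules.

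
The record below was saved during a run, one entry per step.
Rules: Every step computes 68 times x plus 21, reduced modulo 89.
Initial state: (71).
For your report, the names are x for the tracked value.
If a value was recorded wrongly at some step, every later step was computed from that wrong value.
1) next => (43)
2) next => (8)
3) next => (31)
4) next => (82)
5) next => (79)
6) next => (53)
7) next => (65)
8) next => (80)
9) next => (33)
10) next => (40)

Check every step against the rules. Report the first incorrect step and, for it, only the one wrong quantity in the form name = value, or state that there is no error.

step 9, x = 32

Recomputing the run from the initial state:
step 1: x = 43
step 2: x = 8
step 3: x = 31
step 4: x = 82
step 5: x = 79
step 6: x = 53
step 7: x = 65
step 8: x = 80
step 9: x = 32
step 10: x = 61
The first disagreement with the record is at step 9, where the value should be x = 32.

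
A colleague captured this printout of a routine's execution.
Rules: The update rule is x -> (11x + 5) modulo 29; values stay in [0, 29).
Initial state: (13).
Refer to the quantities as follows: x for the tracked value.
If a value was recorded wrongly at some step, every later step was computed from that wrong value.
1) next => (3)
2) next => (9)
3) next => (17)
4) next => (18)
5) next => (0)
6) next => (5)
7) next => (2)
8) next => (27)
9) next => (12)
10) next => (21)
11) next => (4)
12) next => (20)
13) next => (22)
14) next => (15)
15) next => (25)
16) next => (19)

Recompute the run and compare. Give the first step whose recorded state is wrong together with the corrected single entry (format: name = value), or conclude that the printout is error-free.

1. x = (11*13 + 5) mod 29 = 3 (in agreement)
2. x = (11*3 + 5) mod 29 = 9 (checks out)
3. x = (11*9 + 5) mod 29 = 17 (exactly as logged)
4. x = (11*17 + 5) mod 29 = 18 (consistent with the printout)
5. x = (11*18 + 5) mod 29 = 0 (no discrepancy)
6. x = (11*0 + 5) mod 29 = 5 (checks out)
7. x = (11*5 + 5) mod 29 = 2 (confirmed correct)
8. x = (11*2 + 5) mod 29 = 27 (exactly as logged)
9. x = (11*27 + 5) mod 29 = 12 (checks out)
10. x = (11*12 + 5) mod 29 = 21 (confirmed correct)
11. x = (11*21 + 5) mod 29 = 4 (checks out)
12. x = (11*4 + 5) mod 29 = 20 (matches)
13. x = (11*20 + 5) mod 29 = 22 (verified)
14. x = (11*22 + 5) mod 29 = 15 (verified)
15. x = (11*15 + 5) mod 29 = 25 (in agreement)
16. x = (11*25 + 5) mod 29 = 19 (verified)
Each recorded entry agrees with the recomputation.

no error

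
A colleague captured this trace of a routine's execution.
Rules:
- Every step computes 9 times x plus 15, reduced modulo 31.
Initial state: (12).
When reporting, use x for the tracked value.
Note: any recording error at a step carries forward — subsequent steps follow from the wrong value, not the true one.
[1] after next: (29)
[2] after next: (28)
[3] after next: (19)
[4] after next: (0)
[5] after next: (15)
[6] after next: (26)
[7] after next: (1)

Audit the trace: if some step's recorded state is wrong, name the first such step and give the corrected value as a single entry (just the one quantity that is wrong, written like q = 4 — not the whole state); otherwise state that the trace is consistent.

Recomputing the run from the initial state:
step 1: x = 30
step 2: x = 6
step 3: x = 7
step 4: x = 16
step 5: x = 4
step 6: x = 20
step 7: x = 9
The first disagreement with the trace is at step 1, where the value should be x = 30.

step 1, x = 30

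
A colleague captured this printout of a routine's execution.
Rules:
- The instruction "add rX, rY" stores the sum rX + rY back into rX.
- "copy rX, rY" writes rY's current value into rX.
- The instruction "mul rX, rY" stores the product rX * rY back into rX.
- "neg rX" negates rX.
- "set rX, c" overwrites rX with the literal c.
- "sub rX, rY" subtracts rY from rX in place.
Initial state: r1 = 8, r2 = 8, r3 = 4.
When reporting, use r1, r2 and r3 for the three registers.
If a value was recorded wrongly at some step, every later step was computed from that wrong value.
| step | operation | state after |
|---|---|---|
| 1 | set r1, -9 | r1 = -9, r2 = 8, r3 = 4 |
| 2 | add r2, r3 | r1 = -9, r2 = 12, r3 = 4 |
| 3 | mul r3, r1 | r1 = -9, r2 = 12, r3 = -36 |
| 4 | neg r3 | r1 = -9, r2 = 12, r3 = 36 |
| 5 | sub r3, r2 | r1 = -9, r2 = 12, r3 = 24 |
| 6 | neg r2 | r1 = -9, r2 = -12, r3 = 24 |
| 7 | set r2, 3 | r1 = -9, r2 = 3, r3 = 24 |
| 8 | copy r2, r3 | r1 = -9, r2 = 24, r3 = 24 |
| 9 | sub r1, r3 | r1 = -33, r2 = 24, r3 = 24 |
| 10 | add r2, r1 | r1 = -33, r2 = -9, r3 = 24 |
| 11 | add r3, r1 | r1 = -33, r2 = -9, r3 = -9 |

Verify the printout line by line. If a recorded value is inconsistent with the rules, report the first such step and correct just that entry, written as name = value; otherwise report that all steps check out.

Recomputing the run from the initial state:
step 1: r1 = -9, r2 = 8, r3 = 4
step 2: r1 = -9, r2 = 12, r3 = 4
step 3: r1 = -9, r2 = 12, r3 = -36
step 4: r1 = -9, r2 = 12, r3 = 36
step 5: r1 = -9, r2 = 12, r3 = 24
step 6: r1 = -9, r2 = -12, r3 = 24
step 7: r1 = -9, r2 = 3, r3 = 24
step 8: r1 = -9, r2 = 24, r3 = 24
step 9: r1 = -33, r2 = 24, r3 = 24
step 10: r1 = -33, r2 = -9, r3 = 24
step 11: r1 = -33, r2 = -9, r3 = -9
This matches the printout at every step.

no error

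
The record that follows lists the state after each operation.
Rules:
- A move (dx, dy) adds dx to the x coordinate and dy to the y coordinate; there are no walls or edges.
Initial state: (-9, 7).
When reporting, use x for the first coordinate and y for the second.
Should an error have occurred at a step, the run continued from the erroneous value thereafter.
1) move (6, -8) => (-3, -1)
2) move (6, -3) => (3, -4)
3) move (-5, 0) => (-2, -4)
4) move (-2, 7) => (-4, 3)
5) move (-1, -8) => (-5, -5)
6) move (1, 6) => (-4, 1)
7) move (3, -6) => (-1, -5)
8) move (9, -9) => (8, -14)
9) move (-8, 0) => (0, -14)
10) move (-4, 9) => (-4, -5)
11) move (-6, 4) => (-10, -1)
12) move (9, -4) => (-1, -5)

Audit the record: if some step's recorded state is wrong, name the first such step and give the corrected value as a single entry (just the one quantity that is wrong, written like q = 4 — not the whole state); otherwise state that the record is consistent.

Step 1: x = -9 + (6) = -3, y = 7 + (-8) = -1 — verified.
Step 2: x = -3 + (6) = 3, y = -1 + (-3) = -4 — consistent with the record.
Step 3: x = 3 + (-5) = -2, y = -4 + (0) = -4 — in agreement.
Step 4: x = -2 + (-2) = -4, y = -4 + (7) = 3 — checks out.
Step 5: x = -4 + (-1) = -5, y = 3 + (-8) = -5 — matches.
Step 6: x = -5 + (1) = -4, y = -5 + (6) = 1 — agrees with the record.
Step 7: x = -4 + (3) = -1, y = 1 + (-6) = -5 — consistent with the record.
Step 8: x = -1 + (9) = 8, y = -5 + (-9) = -14 — no discrepancy.
Step 9: x = 8 + (-8) = 0, y = -14 + (0) = -14 — matches.
Step 10: x = 0 + (-4) = -4, y = -14 + (9) = -5 — agrees with the record.
Step 11: x = -4 + (-6) = -10, y = -5 + (4) = -1 — consistent with the record.
Step 12: x = -10 + (9) = -1, y = -1 + (-4) = -5 — same as recorded.
The whole run recomputes cleanly — no discrepancies.

no error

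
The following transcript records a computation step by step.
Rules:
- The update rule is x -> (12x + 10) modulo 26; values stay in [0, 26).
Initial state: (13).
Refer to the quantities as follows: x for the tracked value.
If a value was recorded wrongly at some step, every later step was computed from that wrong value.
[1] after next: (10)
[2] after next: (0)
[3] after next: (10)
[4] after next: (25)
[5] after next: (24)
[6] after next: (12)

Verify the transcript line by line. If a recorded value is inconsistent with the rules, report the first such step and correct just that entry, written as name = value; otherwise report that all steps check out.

Step 1: x = (12*13 + 10) mod 26 = 10 — confirmed correct.
Step 2: x = (12*10 + 10) mod 26 = 0 — verified.
Step 3: x = (12*0 + 10) mod 26 = 10 — checks out.
Step 4: x = (12*10 + 10) mod 26 = 0 — first mismatch against the transcript.
So the first discrepancy is step 4, where the right value is x = 0.

step 4, x = 0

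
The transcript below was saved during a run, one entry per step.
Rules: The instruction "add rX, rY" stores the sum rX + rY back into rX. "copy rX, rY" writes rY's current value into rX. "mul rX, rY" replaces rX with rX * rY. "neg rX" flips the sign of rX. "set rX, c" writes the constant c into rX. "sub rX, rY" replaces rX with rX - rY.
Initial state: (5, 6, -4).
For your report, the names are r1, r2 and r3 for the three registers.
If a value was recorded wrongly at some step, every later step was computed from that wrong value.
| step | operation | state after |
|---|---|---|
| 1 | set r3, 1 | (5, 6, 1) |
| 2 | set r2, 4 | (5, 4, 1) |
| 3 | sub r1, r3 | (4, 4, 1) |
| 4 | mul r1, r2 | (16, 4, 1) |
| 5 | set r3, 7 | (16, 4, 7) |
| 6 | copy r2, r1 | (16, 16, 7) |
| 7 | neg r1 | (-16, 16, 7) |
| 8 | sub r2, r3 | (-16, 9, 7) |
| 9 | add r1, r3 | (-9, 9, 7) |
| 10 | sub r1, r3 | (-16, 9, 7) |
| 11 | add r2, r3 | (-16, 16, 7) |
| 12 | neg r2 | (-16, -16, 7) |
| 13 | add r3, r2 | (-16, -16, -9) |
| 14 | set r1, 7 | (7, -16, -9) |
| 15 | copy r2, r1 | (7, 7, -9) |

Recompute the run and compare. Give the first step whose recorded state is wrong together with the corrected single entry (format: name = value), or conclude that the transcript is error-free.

step 1: r3 = 1 -> no discrepancy
step 2: r2 = 4 -> exactly as logged
step 3: r1 = 5 - 1 = 4 -> exactly as logged
step 4: r1 = 4 * 4 = 16 -> in agreement
step 5: r3 = 7 -> checks out
step 6: r2 = 16 -> in agreement
step 7: r1 = -(16) = -16 -> confirmed correct
step 8: r2 = 16 - 7 = 9 -> confirmed correct
step 9: r1 = -16 + 7 = -9 -> matches
step 10: r1 = -9 - 7 = -16 -> consistent with the transcript
step 11: r2 = 9 + 7 = 16 -> same as recorded
step 12: r2 = -(16) = -16 -> agrees with the transcript
step 13: r3 = 7 + -16 = -9 -> consistent with the transcript
step 14: r1 = 7 -> exactly as logged
step 15: r2 = 7 -> matches
Nothing is out of place; the run is error-free.

no error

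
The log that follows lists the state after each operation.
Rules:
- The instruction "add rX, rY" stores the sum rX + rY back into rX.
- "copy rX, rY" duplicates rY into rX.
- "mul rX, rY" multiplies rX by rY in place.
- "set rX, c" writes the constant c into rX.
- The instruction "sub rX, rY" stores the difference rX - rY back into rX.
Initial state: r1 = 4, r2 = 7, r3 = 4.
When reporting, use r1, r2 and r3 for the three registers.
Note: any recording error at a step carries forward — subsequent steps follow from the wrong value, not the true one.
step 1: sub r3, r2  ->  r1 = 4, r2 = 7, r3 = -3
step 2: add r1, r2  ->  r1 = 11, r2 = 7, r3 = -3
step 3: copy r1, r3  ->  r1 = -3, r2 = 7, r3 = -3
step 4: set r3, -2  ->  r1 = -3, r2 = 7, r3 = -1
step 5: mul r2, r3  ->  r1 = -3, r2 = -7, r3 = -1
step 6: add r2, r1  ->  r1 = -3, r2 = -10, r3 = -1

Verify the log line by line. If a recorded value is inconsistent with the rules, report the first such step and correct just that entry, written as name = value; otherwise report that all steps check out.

Recomputing the run from the initial state:
step 1: r1 = 4, r2 = 7, r3 = -3
step 2: r1 = 11, r2 = 7, r3 = -3
step 3: r1 = -3, r2 = 7, r3 = -3
step 4: r1 = -3, r2 = 7, r3 = -2
step 5: r1 = -3, r2 = -14, r3 = -2
step 6: r1 = -3, r2 = -17, r3 = -2
The first disagreement with the log is at step 4, where the value should be r3 = -2.

step 4, r3 = -2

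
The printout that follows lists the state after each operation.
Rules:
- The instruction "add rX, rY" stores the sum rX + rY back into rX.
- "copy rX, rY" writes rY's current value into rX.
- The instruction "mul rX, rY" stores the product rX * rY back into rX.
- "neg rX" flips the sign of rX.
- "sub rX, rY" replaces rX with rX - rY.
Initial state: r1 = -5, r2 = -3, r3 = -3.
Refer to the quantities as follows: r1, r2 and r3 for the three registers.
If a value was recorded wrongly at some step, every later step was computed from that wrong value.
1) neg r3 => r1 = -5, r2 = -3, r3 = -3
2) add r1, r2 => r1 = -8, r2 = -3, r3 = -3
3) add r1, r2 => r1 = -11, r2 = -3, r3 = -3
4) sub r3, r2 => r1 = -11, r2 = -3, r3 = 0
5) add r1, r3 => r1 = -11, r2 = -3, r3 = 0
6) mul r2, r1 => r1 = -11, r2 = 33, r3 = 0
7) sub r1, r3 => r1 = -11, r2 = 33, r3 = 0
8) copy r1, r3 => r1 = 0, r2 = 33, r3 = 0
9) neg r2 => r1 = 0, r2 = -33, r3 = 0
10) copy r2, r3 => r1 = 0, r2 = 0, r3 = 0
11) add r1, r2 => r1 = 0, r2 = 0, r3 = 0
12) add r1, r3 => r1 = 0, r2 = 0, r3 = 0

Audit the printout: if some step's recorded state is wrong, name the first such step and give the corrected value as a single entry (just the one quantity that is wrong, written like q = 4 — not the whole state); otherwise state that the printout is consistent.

Recomputing the run from the initial state:
step 1: r1 = -5, r2 = -3, r3 = 3
step 2: r1 = -8, r2 = -3, r3 = 3
step 3: r1 = -11, r2 = -3, r3 = 3
step 4: r1 = -11, r2 = -3, r3 = 6
step 5: r1 = -5, r2 = -3, r3 = 6
step 6: r1 = -5, r2 = 15, r3 = 6
step 7: r1 = -11, r2 = 15, r3 = 6
step 8: r1 = 6, r2 = 15, r3 = 6
step 9: r1 = 6, r2 = -15, r3 = 6
step 10: r1 = 6, r2 = 6, r3 = 6
step 11: r1 = 12, r2 = 6, r3 = 6
step 12: r1 = 18, r2 = 6, r3 = 6
The first disagreement with the printout is at step 1, where the value should be r3 = 3.

step 1, r3 = 3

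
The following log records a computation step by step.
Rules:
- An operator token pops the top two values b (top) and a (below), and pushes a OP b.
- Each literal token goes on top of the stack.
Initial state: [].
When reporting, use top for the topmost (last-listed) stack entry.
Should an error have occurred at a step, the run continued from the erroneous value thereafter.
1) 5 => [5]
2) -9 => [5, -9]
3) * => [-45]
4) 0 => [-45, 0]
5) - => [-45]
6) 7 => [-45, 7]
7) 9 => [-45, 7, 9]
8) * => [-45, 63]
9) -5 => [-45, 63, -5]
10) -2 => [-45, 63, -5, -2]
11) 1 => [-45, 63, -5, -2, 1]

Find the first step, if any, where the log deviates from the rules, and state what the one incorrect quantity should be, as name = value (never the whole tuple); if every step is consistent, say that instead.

no error

step 1: push 5: top = 5 -> exactly as logged
step 2: push -9: top = -9 -> checks out
step 3: 5 * -9 = -45 -> checks out
step 4: push 0: top = 0 -> checks out
step 5: -45 - 0 = -45 -> matches
step 6: push 7: top = 7 -> no discrepancy
step 7: push 9: top = 9 -> exactly as logged
step 8: 7 * 9 = 63 -> in agreement
step 9: push -5: top = -5 -> verified
step 10: push -2: top = -2 -> checks out
step 11: push 1: top = 1 -> no discrepancy
The whole run recomputes cleanly — no discrepancies.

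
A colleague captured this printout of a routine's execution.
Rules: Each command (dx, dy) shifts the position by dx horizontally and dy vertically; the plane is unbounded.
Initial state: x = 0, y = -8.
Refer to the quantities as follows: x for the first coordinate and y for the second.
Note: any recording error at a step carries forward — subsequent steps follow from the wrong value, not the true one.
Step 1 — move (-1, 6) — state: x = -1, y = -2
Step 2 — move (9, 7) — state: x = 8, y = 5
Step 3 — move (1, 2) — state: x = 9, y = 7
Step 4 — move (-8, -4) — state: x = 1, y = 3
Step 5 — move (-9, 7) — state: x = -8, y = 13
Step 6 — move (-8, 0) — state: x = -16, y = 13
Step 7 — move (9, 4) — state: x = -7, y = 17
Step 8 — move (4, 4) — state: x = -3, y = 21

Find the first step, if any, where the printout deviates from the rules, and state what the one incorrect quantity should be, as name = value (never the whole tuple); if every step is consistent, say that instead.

step 5, y = 10

Recomputing the run from the initial state:
step 1: x = -1, y = -2
step 2: x = 8, y = 5
step 3: x = 9, y = 7
step 4: x = 1, y = 3
step 5: x = -8, y = 10
step 6: x = -16, y = 10
step 7: x = -7, y = 14
step 8: x = -3, y = 18
The first disagreement with the printout is at step 5, where the value should be y = 10.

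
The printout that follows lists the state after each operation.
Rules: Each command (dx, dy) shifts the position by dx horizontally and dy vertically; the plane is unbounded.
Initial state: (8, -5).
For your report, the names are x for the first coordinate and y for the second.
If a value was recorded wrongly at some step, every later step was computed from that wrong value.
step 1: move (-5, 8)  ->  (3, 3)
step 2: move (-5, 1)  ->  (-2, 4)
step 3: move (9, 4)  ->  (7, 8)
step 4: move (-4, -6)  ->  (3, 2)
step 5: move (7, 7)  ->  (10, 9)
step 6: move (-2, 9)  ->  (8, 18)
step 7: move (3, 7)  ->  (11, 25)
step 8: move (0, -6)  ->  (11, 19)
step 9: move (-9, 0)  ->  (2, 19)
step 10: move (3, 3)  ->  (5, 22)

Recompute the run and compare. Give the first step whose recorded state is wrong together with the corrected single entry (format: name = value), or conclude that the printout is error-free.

no error

1. x = 8 + (-5) = 3, y = -5 + (8) = 3 (matches)
2. x = 3 + (-5) = -2, y = 3 + (1) = 4 (in agreement)
3. x = -2 + (9) = 7, y = 4 + (4) = 8 (agrees with the printout)
4. x = 7 + (-4) = 3, y = 8 + (-6) = 2 (agrees with the printout)
5. x = 3 + (7) = 10, y = 2 + (7) = 9 (in agreement)
6. x = 10 + (-2) = 8, y = 9 + (9) = 18 (confirmed correct)
7. x = 8 + (3) = 11, y = 18 + (7) = 25 (confirmed correct)
8. x = 11 + (0) = 11, y = 25 + (-6) = 19 (no discrepancy)
9. x = 11 + (-9) = 2, y = 19 + (0) = 19 (checks out)
10. x = 2 + (3) = 5, y = 19 + (3) = 22 (verified)
Nothing is out of place; the run is error-free.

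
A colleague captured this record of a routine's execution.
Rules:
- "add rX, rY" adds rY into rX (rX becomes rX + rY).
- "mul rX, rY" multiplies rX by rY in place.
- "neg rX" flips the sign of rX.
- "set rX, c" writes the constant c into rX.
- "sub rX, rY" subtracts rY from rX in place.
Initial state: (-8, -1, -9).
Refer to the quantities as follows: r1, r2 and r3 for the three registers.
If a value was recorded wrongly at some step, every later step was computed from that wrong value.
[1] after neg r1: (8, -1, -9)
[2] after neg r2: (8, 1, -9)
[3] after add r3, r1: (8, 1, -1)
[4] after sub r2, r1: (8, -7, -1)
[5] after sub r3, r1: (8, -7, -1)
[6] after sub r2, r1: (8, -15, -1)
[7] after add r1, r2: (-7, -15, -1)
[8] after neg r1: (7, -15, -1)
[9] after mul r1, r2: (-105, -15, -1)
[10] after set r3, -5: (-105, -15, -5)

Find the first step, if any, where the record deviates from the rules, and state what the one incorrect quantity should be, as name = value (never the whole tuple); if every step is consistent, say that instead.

Recomputing the run from the initial state:
step 1: r1 = 8, r2 = -1, r3 = -9
step 2: r1 = 8, r2 = 1, r3 = -9
step 3: r1 = 8, r2 = 1, r3 = -1
step 4: r1 = 8, r2 = -7, r3 = -1
step 5: r1 = 8, r2 = -7, r3 = -9
step 6: r1 = 8, r2 = -15, r3 = -9
step 7: r1 = -7, r2 = -15, r3 = -9
step 8: r1 = 7, r2 = -15, r3 = -9
step 9: r1 = -105, r2 = -15, r3 = -9
step 10: r1 = -105, r2 = -15, r3 = -5
The first disagreement with the record is at step 5, where the value should be r3 = -9.

step 5, r3 = -9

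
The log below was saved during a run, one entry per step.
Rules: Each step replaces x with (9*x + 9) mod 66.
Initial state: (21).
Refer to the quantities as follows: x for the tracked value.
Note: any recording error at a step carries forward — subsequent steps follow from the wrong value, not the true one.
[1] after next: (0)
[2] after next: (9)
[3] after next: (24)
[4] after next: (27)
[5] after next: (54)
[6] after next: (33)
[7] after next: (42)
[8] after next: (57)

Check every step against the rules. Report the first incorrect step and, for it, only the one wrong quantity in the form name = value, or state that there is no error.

Recomputing the run from the initial state:
step 1: x = 0
step 2: x = 9
step 3: x = 24
step 4: x = 27
step 5: x = 54
step 6: x = 33
step 7: x = 42
step 8: x = 57
This matches the log at every step.

no error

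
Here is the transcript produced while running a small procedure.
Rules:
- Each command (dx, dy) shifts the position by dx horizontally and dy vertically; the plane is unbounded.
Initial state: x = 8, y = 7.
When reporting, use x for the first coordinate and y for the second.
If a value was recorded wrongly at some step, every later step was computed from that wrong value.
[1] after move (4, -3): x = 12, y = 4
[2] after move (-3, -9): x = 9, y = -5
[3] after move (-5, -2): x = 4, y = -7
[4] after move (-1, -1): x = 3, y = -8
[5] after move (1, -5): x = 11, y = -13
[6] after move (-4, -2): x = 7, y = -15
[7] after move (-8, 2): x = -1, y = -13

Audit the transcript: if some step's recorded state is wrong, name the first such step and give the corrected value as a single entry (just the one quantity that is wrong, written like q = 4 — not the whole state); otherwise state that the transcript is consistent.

step 5, x = 4

Recomputing the run from the initial state:
step 1: x = 12, y = 4
step 2: x = 9, y = -5
step 3: x = 4, y = -7
step 4: x = 3, y = -8
step 5: x = 4, y = -13
step 6: x = 0, y = -15
step 7: x = -8, y = -13
The first disagreement with the transcript is at step 5, where the value should be x = 4.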